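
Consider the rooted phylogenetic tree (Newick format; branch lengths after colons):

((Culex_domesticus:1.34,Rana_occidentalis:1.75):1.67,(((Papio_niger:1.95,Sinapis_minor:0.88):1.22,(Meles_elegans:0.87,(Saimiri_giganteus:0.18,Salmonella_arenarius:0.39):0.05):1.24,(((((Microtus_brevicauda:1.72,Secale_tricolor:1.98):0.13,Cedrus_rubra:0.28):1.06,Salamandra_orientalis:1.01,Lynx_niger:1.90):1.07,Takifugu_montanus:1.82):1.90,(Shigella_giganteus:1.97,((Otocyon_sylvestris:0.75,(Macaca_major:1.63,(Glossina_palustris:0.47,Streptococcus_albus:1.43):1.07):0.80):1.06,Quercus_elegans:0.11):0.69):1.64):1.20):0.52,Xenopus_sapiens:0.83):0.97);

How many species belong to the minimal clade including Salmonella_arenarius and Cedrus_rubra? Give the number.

17

The MRCA of Salmonella_arenarius and Cedrus_rubra is the node subtending ((Papio_niger,Sinapis_minor),(Meles_elegans,(Saimiri_giganteus,Salmonella_arenarius)),(((((Microtus_brevicauda,Secale_tricolor),Cedrus_rubra),Salamandra_orientalis,Lynx_niger),Takifugu_montanus),(Shigella_giganteus,((Otocyon_sylvestris,(Macaca_major,(Glossina_palustris,Streptococcus_albus))),Quercus_elegans)))).
That clade contains 17 terminal taxa: Cedrus_rubra, Glossina_palustris, Lynx_niger, Macaca_major, Meles_elegans, Microtus_brevicauda, Otocyon_sylvestris, Papio_niger, Quercus_elegans, Saimiri_giganteus, Salamandra_orientalis, Salmonella_arenarius, Secale_tricolor, Shigella_giganteus, Sinapis_minor, Streptococcus_albus, Takifugu_montanus.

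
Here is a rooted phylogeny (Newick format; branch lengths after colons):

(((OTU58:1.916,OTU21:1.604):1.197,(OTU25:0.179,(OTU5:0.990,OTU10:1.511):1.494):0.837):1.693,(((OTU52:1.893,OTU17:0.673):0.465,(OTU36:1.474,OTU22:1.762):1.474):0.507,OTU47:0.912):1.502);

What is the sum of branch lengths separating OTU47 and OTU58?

7.220

The path runs OTU47 → … → MRCA → … → OTU58; the MRCA is the root of the tree.
Branch lengths along that path: 0.912 + 1.502 + 1.693 + 1.197 + 1.916 = 7.220.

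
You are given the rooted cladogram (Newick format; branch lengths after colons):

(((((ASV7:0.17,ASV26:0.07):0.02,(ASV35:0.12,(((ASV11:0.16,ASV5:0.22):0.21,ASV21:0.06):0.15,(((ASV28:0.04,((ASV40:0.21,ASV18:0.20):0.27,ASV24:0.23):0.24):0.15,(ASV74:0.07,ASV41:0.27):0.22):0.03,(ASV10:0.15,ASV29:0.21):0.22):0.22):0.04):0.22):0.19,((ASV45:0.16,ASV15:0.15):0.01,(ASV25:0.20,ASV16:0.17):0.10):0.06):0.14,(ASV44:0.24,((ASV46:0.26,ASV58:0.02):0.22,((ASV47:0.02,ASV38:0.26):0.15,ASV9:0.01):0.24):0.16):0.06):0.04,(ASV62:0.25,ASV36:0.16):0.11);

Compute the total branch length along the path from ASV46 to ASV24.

The path runs ASV46 → … → MRCA → … → ASV24; the MRCA is the node subtending ((((ASV7,ASV26),(ASV35,(((ASV11,ASV5),ASV21),(((ASV28,((ASV40,ASV18),ASV24)),(ASV74,ASV41)),(ASV10,ASV29))))),((ASV45,ASV15),(ASV25,ASV16))),(ASV44,((ASV46,ASV58),((ASV47,ASV38),ASV9)))).
Branch lengths along that path: 0.26 + 0.22 + 0.16 + 0.06 + 0.14 + 0.19 + 0.22 + 0.04 + 0.22 + 0.03 + 0.15 + 0.24 + 0.23 = 2.16.

2.16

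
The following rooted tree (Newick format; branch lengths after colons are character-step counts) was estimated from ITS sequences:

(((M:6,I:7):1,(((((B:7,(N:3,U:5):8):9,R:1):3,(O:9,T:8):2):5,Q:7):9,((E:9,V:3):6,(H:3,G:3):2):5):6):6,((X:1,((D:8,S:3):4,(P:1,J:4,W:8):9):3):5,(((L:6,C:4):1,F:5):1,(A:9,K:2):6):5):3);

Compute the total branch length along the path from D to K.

33

The path runs D → … → MRCA → … → K; the MRCA is the node subtending ((X,((D,S),(P,J,W))),(((L,C),F),(A,K))).
Branch lengths along that path: 8 + 4 + 3 + 5 + 5 + 6 + 2 = 33.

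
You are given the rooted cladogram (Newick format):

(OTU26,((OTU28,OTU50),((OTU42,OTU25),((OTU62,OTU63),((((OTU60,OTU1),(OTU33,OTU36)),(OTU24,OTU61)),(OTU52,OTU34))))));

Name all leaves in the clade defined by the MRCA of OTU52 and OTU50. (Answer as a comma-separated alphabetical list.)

Tracing OTU52: it sits inside (OTU52,OTU34).
Tracing OTU50: it sits inside (OTU28,OTU50).
The smallest clade enclosing both is ((OTU28,OTU50),((OTU42,OTU25),((OTU62,OTU63),((((OTU60,OTU1),(OTU33,OTU36)),(OTU24,OTU61)),(OTU52,OTU34))))); the answer is its 14 terminal taxa in alphabetical order.

OTU1, OTU24, OTU25, OTU28, OTU33, OTU34, OTU36, OTU42, OTU50, OTU52, OTU60, OTU61, OTU62, OTU63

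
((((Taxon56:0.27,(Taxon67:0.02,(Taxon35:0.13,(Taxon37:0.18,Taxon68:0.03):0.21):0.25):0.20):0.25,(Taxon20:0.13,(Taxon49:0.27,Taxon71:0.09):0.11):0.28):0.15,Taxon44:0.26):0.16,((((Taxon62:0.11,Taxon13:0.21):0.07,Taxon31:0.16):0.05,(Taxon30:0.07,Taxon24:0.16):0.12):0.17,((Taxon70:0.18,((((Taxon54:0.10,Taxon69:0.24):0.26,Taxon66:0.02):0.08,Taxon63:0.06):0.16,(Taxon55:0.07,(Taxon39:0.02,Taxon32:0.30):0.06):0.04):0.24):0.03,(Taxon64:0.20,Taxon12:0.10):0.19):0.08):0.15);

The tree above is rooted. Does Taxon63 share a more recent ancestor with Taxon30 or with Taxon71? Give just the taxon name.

Taxon30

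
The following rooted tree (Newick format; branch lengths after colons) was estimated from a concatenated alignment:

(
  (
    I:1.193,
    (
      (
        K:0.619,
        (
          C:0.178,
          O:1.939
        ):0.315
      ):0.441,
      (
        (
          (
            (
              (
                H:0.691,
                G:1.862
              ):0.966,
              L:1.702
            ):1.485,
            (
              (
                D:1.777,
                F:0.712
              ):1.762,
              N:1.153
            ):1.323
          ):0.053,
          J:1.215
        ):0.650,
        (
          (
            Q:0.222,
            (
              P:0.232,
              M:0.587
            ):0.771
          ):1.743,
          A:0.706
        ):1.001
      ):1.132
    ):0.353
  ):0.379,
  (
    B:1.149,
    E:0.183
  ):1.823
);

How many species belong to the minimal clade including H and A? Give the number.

11

The MRCA of H and A is the node subtending (((((H,G),L),((D,F),N)),J),((Q,(P,M)),A)).
That clade contains 11 terminal taxa: A, D, F, G, H, J, L, M, N, P, Q.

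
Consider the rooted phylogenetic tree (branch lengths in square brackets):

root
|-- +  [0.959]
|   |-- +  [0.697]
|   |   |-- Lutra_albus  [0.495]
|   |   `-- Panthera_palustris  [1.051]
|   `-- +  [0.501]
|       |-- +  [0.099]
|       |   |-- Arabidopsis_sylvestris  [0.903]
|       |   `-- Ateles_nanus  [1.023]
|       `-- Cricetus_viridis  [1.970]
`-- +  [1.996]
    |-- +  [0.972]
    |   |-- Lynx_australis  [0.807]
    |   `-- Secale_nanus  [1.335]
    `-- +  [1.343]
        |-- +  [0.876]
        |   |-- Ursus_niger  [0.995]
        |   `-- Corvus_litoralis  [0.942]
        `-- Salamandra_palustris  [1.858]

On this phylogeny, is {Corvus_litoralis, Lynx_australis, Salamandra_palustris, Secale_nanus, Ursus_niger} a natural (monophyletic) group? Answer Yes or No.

Yes

The most recent common ancestor of these taxa subtends ((Lynx_australis,Secale_nanus),((Ursus_niger,Corvus_litoralis),Salamandra_palustris)).
That clade has exactly 5 tips — every listed taxon and nothing else — so the group is monophyletic.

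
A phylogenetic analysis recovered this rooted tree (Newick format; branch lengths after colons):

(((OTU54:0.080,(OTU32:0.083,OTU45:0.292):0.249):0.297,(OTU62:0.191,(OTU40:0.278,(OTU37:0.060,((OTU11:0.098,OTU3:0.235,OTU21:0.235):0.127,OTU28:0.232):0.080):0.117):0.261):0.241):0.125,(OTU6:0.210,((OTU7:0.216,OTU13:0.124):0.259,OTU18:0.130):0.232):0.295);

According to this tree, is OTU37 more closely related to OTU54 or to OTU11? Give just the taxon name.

The MRCA of OTU37 and OTU11 subtends (OTU37,((OTU11,OTU3,OTU21),OTU28)) (5 taxa).
The MRCA of OTU37 and OTU54 subtends ((OTU54,(OTU32,OTU45)),(OTU62,(OTU40,(OTU37,((OTU11,OTU3,OTU21),OTU28))))) (10 taxa).
The first is nested inside the second, so OTU37 shares a more recent common ancestor with OTU11.

OTU11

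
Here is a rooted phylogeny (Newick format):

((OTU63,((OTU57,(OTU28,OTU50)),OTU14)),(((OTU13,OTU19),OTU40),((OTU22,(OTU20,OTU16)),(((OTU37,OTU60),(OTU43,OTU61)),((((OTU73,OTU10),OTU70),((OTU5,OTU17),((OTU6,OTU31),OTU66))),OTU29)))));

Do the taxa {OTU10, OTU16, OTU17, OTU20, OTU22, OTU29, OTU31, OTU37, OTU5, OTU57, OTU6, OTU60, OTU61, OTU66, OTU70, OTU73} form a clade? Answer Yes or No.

No

The MRCA of the listed taxa is the root, so the smallest clade containing them is the whole tree.
That clade also contains OTU13, OTU14, OTU19, OTU28, OTU40, OTU43, OTU50, OTU63, which are not in the proposed group, so the group is not monophyletic.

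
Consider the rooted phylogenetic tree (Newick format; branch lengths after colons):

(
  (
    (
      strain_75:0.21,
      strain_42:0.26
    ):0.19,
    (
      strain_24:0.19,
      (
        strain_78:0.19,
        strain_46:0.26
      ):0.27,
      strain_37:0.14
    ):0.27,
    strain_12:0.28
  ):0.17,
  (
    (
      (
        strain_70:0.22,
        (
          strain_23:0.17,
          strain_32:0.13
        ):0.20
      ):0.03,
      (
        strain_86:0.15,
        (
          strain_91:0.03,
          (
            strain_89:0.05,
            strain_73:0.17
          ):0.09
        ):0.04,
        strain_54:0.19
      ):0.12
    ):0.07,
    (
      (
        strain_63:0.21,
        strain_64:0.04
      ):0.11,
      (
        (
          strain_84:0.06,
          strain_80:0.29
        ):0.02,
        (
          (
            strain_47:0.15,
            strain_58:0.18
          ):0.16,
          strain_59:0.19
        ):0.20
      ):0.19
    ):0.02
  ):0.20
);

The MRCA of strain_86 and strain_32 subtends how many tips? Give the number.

The MRCA of strain_86 and strain_32 is the node subtending ((strain_70,(strain_23,strain_32)),(strain_86,(strain_91,(strain_89,strain_73)),strain_54)).
That clade contains 8 terminal taxa: strain_23, strain_32, strain_54, strain_70, strain_73, strain_86, strain_89, strain_91.

8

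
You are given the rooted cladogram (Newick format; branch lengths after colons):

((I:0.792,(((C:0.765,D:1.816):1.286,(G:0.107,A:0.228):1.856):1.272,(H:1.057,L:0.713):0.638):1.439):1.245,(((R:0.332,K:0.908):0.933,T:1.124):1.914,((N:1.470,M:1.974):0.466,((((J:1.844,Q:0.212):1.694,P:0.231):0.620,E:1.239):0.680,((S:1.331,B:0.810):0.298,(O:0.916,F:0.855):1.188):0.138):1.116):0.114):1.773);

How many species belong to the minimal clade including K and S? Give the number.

The MRCA of K and S is the node subtending (((R,K),T),((N,M),((((J,Q),P),E),((S,B),(O,F))))).
That clade contains 13 terminal taxa: B, E, F, J, K, M, N, O, P, Q, R, S, T.

13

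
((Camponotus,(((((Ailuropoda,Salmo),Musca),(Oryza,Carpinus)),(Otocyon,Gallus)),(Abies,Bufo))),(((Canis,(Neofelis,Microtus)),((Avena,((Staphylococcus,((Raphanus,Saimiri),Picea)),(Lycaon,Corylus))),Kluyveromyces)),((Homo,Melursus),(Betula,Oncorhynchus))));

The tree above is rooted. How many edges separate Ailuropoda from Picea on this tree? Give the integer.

15

The MRCA of Ailuropoda and Picea is the root of the tree.
From Ailuropoda up to that node: 7 branches. From Picea up to the same node: 8 branches. Total: 7 + 8 = 15.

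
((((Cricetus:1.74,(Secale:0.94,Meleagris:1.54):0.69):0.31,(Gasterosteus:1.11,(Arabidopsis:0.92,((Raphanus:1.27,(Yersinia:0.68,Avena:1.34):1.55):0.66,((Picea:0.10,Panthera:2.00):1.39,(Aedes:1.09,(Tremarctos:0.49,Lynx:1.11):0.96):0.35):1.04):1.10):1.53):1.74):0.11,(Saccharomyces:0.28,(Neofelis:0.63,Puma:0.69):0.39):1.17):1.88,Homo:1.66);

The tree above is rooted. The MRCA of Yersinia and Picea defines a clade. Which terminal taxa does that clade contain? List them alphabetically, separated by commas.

Aedes, Avena, Lynx, Panthera, Picea, Raphanus, Tremarctos, Yersinia

Tracing Yersinia: it sits inside (Yersinia,Avena).
Tracing Picea: it sits inside (Picea,Panthera).
The smallest clade enclosing both is ((Raphanus,(Yersinia,Avena)),((Picea,Panthera),(Aedes,(Tremarctos,Lynx)))); the answer is its 8 terminal taxa in alphabetical order.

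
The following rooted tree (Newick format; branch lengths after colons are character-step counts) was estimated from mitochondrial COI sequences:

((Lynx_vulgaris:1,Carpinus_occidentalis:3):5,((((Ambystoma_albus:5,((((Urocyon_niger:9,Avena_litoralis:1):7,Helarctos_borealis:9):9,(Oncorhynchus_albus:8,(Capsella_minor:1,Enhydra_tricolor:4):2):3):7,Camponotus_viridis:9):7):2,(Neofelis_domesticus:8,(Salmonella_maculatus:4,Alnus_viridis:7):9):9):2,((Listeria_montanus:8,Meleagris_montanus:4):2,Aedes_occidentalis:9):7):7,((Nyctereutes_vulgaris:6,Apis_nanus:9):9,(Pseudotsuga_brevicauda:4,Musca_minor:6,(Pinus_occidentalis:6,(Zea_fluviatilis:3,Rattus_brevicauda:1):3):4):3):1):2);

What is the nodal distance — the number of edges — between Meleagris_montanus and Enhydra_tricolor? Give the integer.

The MRCA of Meleagris_montanus and Enhydra_tricolor is the node subtending (((Ambystoma_albus,((((Urocyon_niger,Avena_litoralis),Helarctos_borealis),(Oncorhynchus_albus,(Capsella_minor,Enhydra_tricolor))),Camponotus_viridis)),(Neofelis_domesticus,(Salmonella_maculatus,Alnus_viridis))),((Listeria_montanus,Meleagris_montanus),Aedes_occidentalis)).
From Meleagris_montanus up to that node: 3 branches. From Enhydra_tricolor up to the same node: 7 branches. Total: 3 + 7 = 10.

10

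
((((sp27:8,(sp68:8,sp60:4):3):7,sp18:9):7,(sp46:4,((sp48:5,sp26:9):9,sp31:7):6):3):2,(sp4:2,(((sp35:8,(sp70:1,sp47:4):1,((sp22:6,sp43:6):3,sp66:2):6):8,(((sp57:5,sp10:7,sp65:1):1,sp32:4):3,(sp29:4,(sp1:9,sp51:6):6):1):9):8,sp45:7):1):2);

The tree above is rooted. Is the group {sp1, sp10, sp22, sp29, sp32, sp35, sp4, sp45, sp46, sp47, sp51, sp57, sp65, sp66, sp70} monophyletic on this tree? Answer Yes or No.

The MRCA of the listed taxa is the root, so the smallest clade containing them is the whole tree.
That clade also contains sp18, sp26, sp27, sp31, sp43, sp48, sp60, sp68, which are not in the proposed group, so the group is not monophyletic.

No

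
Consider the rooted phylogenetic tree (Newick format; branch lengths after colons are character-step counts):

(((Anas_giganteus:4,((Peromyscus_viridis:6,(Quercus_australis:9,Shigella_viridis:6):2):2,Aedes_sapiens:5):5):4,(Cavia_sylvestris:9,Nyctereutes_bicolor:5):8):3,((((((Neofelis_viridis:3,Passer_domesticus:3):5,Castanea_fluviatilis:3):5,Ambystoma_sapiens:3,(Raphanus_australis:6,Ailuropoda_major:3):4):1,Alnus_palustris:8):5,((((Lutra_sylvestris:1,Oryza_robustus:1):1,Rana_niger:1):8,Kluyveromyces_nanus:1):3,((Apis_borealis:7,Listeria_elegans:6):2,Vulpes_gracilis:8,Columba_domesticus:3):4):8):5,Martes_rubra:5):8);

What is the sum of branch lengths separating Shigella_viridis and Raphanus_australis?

51

The path runs Shigella_viridis → … → MRCA → … → Raphanus_australis; the MRCA is the root of the tree.
Branch lengths along that path: 6 + 2 + 2 + 5 + 4 + 3 + 8 + 5 + 5 + 1 + 4 + 6 = 51.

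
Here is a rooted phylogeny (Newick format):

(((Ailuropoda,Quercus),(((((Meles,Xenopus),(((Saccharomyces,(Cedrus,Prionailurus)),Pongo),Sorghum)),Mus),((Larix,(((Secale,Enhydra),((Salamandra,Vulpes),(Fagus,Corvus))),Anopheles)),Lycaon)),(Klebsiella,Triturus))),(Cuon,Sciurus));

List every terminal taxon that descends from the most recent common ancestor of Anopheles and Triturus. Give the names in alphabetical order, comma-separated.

Tracing Anopheles: it sits inside (((Secale,Enhydra),((Salamandra,Vulpes),(Fagus,Corvus))),Anopheles).
Tracing Triturus: it sits inside (Klebsiella,Triturus).
The smallest clade enclosing both is (((((Meles,Xenopus),(((Saccharomyces,(Cedrus,Prionailurus)),Pongo),Sorghum)),Mus),((Larix,(((Secale,Enhydra),((Salamandra,Vulpes),(Fagus,Corvus))),Anopheles)),Lycaon)),(Klebsiella,Triturus)); the answer is its 19 terminal taxa in alphabetical order.

Anopheles, Cedrus, Corvus, Enhydra, Fagus, Klebsiella, Larix, Lycaon, Meles, Mus, Pongo, Prionailurus, Saccharomyces, Salamandra, Secale, Sorghum, Triturus, Vulpes, Xenopus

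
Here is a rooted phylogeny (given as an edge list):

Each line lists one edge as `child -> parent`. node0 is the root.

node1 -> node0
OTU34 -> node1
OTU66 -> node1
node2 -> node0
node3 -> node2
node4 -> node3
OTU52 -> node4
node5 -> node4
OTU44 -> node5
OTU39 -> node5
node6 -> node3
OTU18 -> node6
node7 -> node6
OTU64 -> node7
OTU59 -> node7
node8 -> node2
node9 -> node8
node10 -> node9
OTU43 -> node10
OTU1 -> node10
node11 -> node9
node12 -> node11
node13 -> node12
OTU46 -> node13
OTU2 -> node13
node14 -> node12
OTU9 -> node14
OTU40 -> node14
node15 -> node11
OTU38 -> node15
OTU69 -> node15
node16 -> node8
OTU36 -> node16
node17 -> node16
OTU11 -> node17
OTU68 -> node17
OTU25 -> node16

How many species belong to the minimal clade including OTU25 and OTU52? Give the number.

The MRCA of OTU25 and OTU52 is the node subtending (((OTU52,(OTU44,OTU39)),(OTU18,(OTU64,OTU59))),(((OTU43,OTU1),(((OTU46,OTU2),(OTU9,OTU40)),(OTU38,OTU69))),(OTU36,(OTU11,OTU68),OTU25))).
That clade contains 18 terminal taxa: OTU1, OTU11, OTU18, OTU2, OTU25, OTU36, OTU38, OTU39, OTU40, OTU43, OTU44, OTU46, OTU52, OTU59, OTU64, OTU68, OTU69, OTU9.

18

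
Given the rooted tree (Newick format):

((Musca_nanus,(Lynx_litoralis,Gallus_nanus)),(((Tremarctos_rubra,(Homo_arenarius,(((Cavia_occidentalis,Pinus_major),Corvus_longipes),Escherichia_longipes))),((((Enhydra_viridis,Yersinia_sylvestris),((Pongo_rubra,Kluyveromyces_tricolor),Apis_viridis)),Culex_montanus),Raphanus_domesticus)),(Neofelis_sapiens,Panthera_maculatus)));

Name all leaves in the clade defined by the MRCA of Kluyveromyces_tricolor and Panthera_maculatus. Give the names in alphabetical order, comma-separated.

Apis_viridis, Cavia_occidentalis, Corvus_longipes, Culex_montanus, Enhydra_viridis, Escherichia_longipes, Homo_arenarius, Kluyveromyces_tricolor, Neofelis_sapiens, Panthera_maculatus, Pinus_major, Pongo_rubra, Raphanus_domesticus, Tremarctos_rubra, Yersinia_sylvestris

Tracing Kluyveromyces_tricolor: it sits inside (Pongo_rubra,Kluyveromyces_tricolor).
Tracing Panthera_maculatus: it sits inside (Neofelis_sapiens,Panthera_maculatus).
The smallest clade enclosing both is (((Tremarctos_rubra,(Homo_arenarius,(((Cavia_occidentalis,Pinus_major),Corvus_longipes),Escherichia_longipes))),((((Enhydra_viridis,Yersinia_sylvestris),((Pongo_rubra,Kluyveromyces_tricolor),Apis_viridis)),Culex_montanus),Raphanus_domesticus)),(Neofelis_sapiens,Panthera_maculatus)); the answer is its 15 terminal taxa in alphabetical order.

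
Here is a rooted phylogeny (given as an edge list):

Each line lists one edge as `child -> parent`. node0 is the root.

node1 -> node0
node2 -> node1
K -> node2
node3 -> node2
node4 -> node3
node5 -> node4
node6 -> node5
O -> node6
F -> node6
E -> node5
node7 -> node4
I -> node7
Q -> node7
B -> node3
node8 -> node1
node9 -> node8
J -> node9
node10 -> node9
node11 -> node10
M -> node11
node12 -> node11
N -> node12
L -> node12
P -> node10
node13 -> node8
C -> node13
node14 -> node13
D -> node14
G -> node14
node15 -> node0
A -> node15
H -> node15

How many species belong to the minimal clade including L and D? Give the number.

The MRCA of L and D is the node subtending ((J,((M,(N,L)),P)),(C,(D,G))).
That clade contains 8 terminal taxa: C, D, G, J, L, M, N, P.

8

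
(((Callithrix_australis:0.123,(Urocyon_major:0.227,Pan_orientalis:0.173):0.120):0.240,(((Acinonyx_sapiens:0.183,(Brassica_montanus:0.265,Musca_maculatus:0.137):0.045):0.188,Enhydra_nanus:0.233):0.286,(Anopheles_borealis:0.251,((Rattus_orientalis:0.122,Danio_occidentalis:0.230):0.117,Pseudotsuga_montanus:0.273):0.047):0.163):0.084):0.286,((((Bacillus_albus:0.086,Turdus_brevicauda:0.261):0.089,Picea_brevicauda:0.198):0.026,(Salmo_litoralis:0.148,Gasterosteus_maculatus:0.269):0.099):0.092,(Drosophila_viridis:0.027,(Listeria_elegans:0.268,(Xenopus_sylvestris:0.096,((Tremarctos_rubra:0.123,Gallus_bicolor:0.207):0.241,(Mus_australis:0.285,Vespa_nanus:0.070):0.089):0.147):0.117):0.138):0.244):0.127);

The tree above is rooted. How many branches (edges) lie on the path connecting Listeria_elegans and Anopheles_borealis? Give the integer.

8

The MRCA of Listeria_elegans and Anopheles_borealis is the root of the tree.
From Listeria_elegans up to that node: 4 branches. From Anopheles_borealis up to the same node: 4 branches. Total: 4 + 4 = 8.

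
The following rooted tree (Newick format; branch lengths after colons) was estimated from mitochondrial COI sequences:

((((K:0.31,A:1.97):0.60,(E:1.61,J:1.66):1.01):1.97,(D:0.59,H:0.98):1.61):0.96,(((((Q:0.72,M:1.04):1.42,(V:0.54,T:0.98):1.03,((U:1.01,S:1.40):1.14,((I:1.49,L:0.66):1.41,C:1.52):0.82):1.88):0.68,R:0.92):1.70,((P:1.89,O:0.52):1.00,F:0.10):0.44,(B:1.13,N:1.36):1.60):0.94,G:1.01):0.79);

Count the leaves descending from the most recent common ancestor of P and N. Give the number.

The MRCA of P and N is the node subtending ((((Q,M),(V,T),((U,S),((I,L),C))),R),((P,O),F),(B,N)).
That clade contains 15 terminal taxa: B, C, F, I, L, M, N, O, P, Q, R, S, T, U, V.

15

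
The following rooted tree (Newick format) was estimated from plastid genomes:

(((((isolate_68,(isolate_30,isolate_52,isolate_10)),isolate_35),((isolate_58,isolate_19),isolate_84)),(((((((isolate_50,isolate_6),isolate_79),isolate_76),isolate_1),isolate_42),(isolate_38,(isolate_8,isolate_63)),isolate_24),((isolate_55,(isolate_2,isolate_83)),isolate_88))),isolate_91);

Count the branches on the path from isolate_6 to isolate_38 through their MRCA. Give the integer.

8

The MRCA of isolate_6 and isolate_38 is the node subtending ((((((isolate_50,isolate_6),isolate_79),isolate_76),isolate_1),isolate_42),(isolate_38,(isolate_8,isolate_63)),isolate_24).
From isolate_6 up to that node: 6 branches. From isolate_38 up to the same node: 2 branches. Total: 6 + 2 = 8.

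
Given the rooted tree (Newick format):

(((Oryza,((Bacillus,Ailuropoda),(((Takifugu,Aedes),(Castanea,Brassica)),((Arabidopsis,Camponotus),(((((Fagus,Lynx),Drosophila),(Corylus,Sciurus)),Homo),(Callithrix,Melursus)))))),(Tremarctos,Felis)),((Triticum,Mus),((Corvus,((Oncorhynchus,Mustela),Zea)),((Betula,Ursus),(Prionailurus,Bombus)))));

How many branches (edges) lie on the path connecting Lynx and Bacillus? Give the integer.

10

The MRCA of Lynx and Bacillus is the node subtending ((Bacillus,Ailuropoda),(((Takifugu,Aedes),(Castanea,Brassica)),((Arabidopsis,Camponotus),(((((Fagus,Lynx),Drosophila),(Corylus,Sciurus)),Homo),(Callithrix,Melursus))))).
From Lynx up to that node: 8 branches. From Bacillus up to the same node: 2 branches. Total: 8 + 2 = 10.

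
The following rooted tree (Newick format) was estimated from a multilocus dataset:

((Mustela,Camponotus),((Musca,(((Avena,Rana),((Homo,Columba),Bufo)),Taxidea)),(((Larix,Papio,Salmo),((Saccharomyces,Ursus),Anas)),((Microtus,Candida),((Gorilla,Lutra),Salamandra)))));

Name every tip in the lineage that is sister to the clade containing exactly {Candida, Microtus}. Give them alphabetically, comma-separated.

Gorilla, Lutra, Salamandra

The clade containing exactly {Candida, Microtus} attaches to the tree at the node subtending ((Microtus,Candida),((Gorilla,Lutra),Salamandra)).
The other lineage descending from that same node — the sister group — is ((Gorilla,Lutra),Salamandra); its 3 tips in alphabetical order are the answer.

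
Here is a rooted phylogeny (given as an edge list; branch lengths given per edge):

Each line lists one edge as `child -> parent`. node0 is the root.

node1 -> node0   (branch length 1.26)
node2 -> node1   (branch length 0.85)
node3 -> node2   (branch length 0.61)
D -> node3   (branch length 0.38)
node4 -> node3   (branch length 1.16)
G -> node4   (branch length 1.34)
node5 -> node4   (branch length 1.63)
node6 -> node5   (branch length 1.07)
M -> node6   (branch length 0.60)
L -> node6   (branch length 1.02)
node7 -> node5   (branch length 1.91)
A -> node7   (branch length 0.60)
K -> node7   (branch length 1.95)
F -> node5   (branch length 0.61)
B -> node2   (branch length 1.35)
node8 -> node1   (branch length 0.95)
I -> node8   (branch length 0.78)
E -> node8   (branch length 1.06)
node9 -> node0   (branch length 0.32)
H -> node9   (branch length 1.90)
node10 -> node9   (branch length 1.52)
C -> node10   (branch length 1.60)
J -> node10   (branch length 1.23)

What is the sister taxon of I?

I attaches to the tree at the node subtending (I,E).
The other lineage descending from that same node — the sister group — is the single tip E.

E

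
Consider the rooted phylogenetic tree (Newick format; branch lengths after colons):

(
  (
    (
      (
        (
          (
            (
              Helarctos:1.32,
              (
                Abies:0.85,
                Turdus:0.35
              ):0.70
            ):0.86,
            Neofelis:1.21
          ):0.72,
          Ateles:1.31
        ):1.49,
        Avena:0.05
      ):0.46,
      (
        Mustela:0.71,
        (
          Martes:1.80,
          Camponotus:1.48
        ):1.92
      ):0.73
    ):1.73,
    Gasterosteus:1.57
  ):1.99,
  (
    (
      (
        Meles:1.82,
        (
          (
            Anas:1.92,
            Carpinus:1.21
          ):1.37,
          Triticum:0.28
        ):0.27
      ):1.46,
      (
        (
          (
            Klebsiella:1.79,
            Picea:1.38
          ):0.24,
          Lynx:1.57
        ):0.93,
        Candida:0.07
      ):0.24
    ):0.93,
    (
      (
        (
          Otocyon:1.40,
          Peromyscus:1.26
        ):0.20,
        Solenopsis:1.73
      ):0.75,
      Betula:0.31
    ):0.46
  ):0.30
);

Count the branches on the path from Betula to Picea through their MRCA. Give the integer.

The MRCA of Betula and Picea is the node subtending (((Meles,((Anas,Carpinus),Triticum)),(((Klebsiella,Picea),Lynx),Candida)),(((Otocyon,Peromyscus),Solenopsis),Betula)).
From Betula up to that node: 2 branches. From Picea up to the same node: 5 branches. Total: 2 + 5 = 7.

7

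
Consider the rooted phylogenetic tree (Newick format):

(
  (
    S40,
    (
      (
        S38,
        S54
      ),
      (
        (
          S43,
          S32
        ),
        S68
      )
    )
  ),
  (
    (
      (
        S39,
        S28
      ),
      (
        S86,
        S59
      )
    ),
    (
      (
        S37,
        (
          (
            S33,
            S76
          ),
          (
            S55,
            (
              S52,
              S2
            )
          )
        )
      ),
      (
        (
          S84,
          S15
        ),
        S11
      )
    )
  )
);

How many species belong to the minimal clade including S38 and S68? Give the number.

The MRCA of S38 and S68 is the node subtending ((S38,S54),((S43,S32),S68)).
That clade contains 5 terminal taxa: S32, S38, S43, S54, S68.

5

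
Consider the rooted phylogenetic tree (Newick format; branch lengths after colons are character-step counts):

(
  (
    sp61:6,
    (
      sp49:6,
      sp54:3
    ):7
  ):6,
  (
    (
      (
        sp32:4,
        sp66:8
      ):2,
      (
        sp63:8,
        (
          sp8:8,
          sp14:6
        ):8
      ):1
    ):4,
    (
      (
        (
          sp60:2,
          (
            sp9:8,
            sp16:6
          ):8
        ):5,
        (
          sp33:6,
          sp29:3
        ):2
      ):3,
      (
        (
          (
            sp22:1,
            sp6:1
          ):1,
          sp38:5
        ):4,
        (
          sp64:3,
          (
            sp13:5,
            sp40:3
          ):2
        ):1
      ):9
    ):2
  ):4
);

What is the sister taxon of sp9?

sp9 attaches to the tree at the node subtending (sp9,sp16).
The other lineage descending from that same node — the sister group — is the single tip sp16.

sp16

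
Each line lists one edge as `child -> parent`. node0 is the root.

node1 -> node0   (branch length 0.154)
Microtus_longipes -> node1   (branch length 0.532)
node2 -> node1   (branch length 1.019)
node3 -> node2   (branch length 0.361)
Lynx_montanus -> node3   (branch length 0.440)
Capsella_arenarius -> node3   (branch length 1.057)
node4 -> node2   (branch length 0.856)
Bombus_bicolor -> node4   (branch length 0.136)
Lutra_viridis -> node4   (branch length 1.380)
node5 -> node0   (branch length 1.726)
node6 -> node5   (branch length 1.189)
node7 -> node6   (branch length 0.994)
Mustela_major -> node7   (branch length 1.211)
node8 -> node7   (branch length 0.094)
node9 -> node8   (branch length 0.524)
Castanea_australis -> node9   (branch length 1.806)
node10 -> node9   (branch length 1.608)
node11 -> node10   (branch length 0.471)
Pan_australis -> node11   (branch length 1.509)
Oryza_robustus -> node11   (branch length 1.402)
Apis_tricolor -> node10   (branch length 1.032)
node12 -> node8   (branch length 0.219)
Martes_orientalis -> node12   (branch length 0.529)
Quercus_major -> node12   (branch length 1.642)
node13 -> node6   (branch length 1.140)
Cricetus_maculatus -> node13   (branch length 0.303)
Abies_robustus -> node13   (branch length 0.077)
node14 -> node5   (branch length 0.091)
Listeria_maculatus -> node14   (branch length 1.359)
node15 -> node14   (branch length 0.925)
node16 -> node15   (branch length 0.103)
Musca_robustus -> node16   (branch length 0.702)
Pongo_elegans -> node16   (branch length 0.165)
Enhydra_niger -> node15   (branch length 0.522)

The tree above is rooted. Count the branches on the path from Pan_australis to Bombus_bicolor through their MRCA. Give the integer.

12

The MRCA of Pan_australis and Bombus_bicolor is the root of the tree.
From Pan_australis up to that node: 8 branches. From Bombus_bicolor up to the same node: 4 branches. Total: 8 + 4 = 12.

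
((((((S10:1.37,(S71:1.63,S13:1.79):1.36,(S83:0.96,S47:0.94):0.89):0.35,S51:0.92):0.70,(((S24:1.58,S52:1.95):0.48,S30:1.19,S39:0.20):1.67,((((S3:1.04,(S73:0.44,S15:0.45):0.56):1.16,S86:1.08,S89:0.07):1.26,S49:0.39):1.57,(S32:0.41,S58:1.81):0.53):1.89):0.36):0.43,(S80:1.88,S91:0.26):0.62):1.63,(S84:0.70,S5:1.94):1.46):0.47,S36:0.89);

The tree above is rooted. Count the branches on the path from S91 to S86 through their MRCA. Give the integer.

The MRCA of S91 and S86 is the node subtending ((((S10,(S71,S13),(S83,S47)),S51),(((S24,S52),S30,S39),((((S3,(S73,S15)),S86,S89),S49),(S32,S58)))),(S80,S91)).
From S91 up to that node: 2 branches. From S86 up to the same node: 6 branches. Total: 2 + 6 = 8.

8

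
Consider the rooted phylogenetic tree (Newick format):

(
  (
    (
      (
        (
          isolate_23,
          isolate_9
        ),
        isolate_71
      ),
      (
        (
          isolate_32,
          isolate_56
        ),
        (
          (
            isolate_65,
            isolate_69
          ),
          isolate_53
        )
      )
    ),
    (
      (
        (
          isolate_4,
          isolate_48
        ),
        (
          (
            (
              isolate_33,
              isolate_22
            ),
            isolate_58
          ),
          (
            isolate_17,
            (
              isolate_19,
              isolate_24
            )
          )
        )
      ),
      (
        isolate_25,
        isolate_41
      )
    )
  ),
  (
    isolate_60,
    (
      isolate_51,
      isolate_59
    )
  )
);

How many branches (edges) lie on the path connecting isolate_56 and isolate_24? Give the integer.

The MRCA of isolate_56 and isolate_24 is the node subtending ((((isolate_23,isolate_9),isolate_71),((isolate_32,isolate_56),((isolate_65,isolate_69),isolate_53))),(((isolate_4,isolate_48),(((isolate_33,isolate_22),isolate_58),(isolate_17,(isolate_19,isolate_24)))),(isolate_25,isolate_41))).
From isolate_56 up to that node: 4 branches. From isolate_24 up to the same node: 6 branches. Total: 4 + 6 = 10.

10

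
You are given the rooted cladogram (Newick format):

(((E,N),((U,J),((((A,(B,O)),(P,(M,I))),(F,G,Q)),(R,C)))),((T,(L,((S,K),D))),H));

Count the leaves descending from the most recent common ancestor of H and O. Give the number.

21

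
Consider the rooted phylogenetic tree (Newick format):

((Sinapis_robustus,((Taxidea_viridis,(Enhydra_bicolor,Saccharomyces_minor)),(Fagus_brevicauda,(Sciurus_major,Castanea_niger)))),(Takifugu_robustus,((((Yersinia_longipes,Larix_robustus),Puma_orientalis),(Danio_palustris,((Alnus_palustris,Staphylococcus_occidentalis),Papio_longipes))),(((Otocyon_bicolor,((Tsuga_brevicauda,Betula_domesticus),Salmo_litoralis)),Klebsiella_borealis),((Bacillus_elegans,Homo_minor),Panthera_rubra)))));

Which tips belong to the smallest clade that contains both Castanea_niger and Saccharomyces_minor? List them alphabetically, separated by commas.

Tracing Castanea_niger: it sits inside (Sciurus_major,Castanea_niger).
Tracing Saccharomyces_minor: it sits inside (Enhydra_bicolor,Saccharomyces_minor).
The smallest clade enclosing both is ((Taxidea_viridis,(Enhydra_bicolor,Saccharomyces_minor)),(Fagus_brevicauda,(Sciurus_major,Castanea_niger))); the answer is its 6 terminal taxa in alphabetical order.

Castanea_niger, Enhydra_bicolor, Fagus_brevicauda, Saccharomyces_minor, Sciurus_major, Taxidea_viridis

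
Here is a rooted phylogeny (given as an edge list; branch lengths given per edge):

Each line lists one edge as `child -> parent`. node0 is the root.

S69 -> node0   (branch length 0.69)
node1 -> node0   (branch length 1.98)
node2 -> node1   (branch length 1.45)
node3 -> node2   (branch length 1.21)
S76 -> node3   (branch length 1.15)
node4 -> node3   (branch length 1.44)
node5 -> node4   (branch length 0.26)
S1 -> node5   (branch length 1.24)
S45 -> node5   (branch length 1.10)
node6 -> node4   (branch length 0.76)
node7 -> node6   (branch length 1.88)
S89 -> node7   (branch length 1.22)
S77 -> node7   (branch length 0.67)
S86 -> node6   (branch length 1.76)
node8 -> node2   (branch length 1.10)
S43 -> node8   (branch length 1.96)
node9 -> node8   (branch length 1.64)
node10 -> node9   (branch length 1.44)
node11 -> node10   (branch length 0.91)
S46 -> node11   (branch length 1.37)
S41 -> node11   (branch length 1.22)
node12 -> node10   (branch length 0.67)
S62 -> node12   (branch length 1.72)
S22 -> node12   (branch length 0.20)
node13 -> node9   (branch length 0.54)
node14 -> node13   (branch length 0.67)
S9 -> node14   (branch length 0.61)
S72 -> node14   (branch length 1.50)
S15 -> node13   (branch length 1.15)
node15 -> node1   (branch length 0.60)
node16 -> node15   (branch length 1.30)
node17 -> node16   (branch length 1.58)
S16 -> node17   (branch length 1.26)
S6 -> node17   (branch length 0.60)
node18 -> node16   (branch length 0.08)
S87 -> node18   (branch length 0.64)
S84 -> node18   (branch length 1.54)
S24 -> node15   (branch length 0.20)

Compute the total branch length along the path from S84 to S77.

The path runs S84 → … → MRCA → … → S77; the MRCA is the node subtending (((S76,((S1,S45),((S89,S77),S86))),(S43,(((S46,S41),(S62,S22)),((S9,S72),S15)))),(((S16,S6),(S87,S84)),S24)).
Branch lengths along that path: 1.54 + 0.08 + 1.30 + 0.60 + 1.45 + 1.21 + 1.44 + 0.76 + 1.88 + 0.67 = 10.93.

10.93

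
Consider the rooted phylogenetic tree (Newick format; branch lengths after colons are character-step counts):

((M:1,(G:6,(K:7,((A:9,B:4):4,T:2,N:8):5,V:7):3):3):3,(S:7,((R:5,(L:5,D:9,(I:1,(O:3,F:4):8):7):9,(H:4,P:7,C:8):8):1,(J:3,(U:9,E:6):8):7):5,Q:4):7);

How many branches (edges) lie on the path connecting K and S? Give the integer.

6

The MRCA of K and S is the root of the tree.
From K up to that node: 4 branches. From S up to the same node: 2 branches. Total: 4 + 2 = 6.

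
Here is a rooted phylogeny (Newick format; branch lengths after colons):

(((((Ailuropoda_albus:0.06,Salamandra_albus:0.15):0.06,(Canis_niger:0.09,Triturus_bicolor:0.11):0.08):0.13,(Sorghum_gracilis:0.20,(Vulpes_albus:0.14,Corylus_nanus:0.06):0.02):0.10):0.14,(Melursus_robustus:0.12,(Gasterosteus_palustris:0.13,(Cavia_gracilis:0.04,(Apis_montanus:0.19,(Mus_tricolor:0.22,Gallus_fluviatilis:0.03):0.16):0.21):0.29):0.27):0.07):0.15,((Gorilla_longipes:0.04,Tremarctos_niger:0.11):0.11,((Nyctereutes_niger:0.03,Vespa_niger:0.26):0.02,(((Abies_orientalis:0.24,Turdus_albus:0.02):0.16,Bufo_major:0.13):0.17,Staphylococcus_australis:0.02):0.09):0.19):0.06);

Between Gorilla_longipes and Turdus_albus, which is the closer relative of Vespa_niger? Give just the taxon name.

The MRCA of Vespa_niger and Turdus_albus subtends ((Nyctereutes_niger,Vespa_niger),(((Abies_orientalis,Turdus_albus),Bufo_major),Staphylococcus_australis)) (6 taxa).
The MRCA of Vespa_niger and Gorilla_longipes subtends ((Gorilla_longipes,Tremarctos_niger),((Nyctereutes_niger,Vespa_niger),(((Abies_orientalis,Turdus_albus),Bufo_major),Staphylococcus_australis))) (8 taxa).
The first is nested inside the second, so Vespa_niger shares a more recent common ancestor with Turdus_albus.

Turdus_albus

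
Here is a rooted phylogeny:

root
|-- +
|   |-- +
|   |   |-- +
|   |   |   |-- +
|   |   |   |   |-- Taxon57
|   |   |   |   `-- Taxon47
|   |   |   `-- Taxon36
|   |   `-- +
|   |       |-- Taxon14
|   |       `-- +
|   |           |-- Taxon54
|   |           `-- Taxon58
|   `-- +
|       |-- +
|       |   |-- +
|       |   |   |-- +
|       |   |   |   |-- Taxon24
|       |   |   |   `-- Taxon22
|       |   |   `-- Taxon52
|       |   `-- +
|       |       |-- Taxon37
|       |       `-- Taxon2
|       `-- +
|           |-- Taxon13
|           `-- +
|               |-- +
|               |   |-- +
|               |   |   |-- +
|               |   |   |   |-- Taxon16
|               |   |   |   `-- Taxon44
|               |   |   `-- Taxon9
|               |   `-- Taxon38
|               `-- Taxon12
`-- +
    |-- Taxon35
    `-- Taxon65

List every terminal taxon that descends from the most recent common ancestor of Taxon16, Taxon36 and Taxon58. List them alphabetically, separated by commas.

Taxon12, Taxon13, Taxon14, Taxon16, Taxon2, Taxon22, Taxon24, Taxon36, Taxon37, Taxon38, Taxon44, Taxon47, Taxon52, Taxon54, Taxon57, Taxon58, Taxon9

Tracing Taxon16: it sits inside (Taxon16,Taxon44).
Tracing Taxon36: it sits inside ((Taxon57,Taxon47),Taxon36).
Tracing Taxon58: it sits inside (Taxon54,Taxon58).
The smallest clade enclosing all 3 is ((((Taxon57,Taxon47),Taxon36),(Taxon14,(Taxon54,Taxon58))),((((Taxon24,Taxon22),Taxon52),(Taxon37,Taxon2)),(Taxon13,((((Taxon16,Taxon44),Taxon9),Taxon38),Taxon12)))); the answer is its 17 terminal taxa in alphabetical order.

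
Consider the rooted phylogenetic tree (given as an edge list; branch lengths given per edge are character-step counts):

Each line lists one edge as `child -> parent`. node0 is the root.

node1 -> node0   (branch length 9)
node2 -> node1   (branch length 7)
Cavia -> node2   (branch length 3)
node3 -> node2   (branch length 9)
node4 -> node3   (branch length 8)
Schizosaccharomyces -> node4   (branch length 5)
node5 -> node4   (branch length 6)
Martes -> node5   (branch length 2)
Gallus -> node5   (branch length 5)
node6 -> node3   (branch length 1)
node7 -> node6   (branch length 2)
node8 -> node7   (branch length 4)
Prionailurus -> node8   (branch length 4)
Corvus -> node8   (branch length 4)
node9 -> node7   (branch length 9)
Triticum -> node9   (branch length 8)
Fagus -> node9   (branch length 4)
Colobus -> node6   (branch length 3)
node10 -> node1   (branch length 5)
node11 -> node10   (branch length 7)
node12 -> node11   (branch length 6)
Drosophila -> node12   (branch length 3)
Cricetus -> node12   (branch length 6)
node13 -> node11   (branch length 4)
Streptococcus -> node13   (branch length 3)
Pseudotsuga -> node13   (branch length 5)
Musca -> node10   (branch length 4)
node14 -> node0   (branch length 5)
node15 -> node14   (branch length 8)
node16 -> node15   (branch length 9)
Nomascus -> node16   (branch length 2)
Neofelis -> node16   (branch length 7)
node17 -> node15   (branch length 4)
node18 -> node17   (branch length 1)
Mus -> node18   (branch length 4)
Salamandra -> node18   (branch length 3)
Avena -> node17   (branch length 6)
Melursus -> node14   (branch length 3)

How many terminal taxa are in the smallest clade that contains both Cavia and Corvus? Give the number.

9

The MRCA of Cavia and Corvus is the node subtending (Cavia,((Schizosaccharomyces,(Martes,Gallus)),(((Prionailurus,Corvus),(Triticum,Fagus)),Colobus))).
That clade contains 9 terminal taxa: Cavia, Colobus, Corvus, Fagus, Gallus, Martes, Prionailurus, Schizosaccharomyces, Triticum.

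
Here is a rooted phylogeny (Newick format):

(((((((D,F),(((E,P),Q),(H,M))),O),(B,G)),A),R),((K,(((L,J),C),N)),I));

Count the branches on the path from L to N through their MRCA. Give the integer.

The MRCA of L and N is the node subtending (((L,J),C),N).
From L up to that node: 3 branches. From N up to the same node: 1 branch. Total: 3 + 1 = 4.

4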